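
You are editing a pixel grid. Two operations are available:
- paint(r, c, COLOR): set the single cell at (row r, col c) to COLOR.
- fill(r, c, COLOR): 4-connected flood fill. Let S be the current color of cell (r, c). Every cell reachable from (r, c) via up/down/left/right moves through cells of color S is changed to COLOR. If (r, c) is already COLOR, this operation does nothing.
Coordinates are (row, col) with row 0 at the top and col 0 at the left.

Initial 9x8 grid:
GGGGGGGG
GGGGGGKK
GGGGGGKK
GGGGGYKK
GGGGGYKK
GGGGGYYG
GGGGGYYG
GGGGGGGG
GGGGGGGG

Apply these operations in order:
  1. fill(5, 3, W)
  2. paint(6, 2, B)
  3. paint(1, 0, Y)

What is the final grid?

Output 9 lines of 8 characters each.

After op 1 fill(5,3,W) [58 cells changed]:
WWWWWWWW
WWWWWWKK
WWWWWWKK
WWWWWYKK
WWWWWYKK
WWWWWYYW
WWWWWYYW
WWWWWWWW
WWWWWWWW
After op 2 paint(6,2,B):
WWWWWWWW
WWWWWWKK
WWWWWWKK
WWWWWYKK
WWWWWYKK
WWWWWYYW
WWBWWYYW
WWWWWWWW
WWWWWWWW
After op 3 paint(1,0,Y):
WWWWWWWW
YWWWWWKK
WWWWWWKK
WWWWWYKK
WWWWWYKK
WWWWWYYW
WWBWWYYW
WWWWWWWW
WWWWWWWW

Answer: WWWWWWWW
YWWWWWKK
WWWWWWKK
WWWWWYKK
WWWWWYKK
WWWWWYYW
WWBWWYYW
WWWWWWWW
WWWWWWWW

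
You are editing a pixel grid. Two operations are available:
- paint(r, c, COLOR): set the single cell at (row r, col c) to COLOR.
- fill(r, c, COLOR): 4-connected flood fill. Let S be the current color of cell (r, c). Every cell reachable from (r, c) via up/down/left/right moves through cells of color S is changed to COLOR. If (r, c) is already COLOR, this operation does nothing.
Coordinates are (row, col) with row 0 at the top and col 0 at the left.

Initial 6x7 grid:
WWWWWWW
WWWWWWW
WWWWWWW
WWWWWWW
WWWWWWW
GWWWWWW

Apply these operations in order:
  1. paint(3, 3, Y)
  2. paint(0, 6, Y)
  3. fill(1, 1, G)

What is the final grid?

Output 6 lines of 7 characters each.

After op 1 paint(3,3,Y):
WWWWWWW
WWWWWWW
WWWWWWW
WWWYWWW
WWWWWWW
GWWWWWW
After op 2 paint(0,6,Y):
WWWWWWY
WWWWWWW
WWWWWWW
WWWYWWW
WWWWWWW
GWWWWWW
After op 3 fill(1,1,G) [39 cells changed]:
GGGGGGY
GGGGGGG
GGGGGGG
GGGYGGG
GGGGGGG
GGGGGGG

Answer: GGGGGGY
GGGGGGG
GGGGGGG
GGGYGGG
GGGGGGG
GGGGGGG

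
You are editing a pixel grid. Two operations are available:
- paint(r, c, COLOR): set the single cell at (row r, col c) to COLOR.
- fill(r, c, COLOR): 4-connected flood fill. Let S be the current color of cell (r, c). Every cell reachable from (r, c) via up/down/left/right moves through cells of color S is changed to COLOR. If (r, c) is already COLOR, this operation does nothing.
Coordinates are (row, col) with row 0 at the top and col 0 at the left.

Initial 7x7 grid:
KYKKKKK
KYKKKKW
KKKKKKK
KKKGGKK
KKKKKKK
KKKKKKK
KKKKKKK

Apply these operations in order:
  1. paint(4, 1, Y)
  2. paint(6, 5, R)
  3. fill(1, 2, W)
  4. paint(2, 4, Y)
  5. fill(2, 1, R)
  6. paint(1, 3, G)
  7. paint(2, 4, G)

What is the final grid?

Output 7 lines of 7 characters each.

Answer: RYRRRRR
RYRGRRR
RRRRGRR
RRRGGRR
RYRRRRR
RRRRRRR
RRRRRRR

Derivation:
After op 1 paint(4,1,Y):
KYKKKKK
KYKKKKW
KKKKKKK
KKKGGKK
KYKKKKK
KKKKKKK
KKKKKKK
After op 2 paint(6,5,R):
KYKKKKK
KYKKKKW
KKKKKKK
KKKGGKK
KYKKKKK
KKKKKKK
KKKKKRK
After op 3 fill(1,2,W) [42 cells changed]:
WYWWWWW
WYWWWWW
WWWWWWW
WWWGGWW
WYWWWWW
WWWWWWW
WWWWWRW
After op 4 paint(2,4,Y):
WYWWWWW
WYWWWWW
WWWWYWW
WWWGGWW
WYWWWWW
WWWWWWW
WWWWWRW
After op 5 fill(2,1,R) [42 cells changed]:
RYRRRRR
RYRRRRR
RRRRYRR
RRRGGRR
RYRRRRR
RRRRRRR
RRRRRRR
After op 6 paint(1,3,G):
RYRRRRR
RYRGRRR
RRRRYRR
RRRGGRR
RYRRRRR
RRRRRRR
RRRRRRR
After op 7 paint(2,4,G):
RYRRRRR
RYRGRRR
RRRRGRR
RRRGGRR
RYRRRRR
RRRRRRR
RRRRRRR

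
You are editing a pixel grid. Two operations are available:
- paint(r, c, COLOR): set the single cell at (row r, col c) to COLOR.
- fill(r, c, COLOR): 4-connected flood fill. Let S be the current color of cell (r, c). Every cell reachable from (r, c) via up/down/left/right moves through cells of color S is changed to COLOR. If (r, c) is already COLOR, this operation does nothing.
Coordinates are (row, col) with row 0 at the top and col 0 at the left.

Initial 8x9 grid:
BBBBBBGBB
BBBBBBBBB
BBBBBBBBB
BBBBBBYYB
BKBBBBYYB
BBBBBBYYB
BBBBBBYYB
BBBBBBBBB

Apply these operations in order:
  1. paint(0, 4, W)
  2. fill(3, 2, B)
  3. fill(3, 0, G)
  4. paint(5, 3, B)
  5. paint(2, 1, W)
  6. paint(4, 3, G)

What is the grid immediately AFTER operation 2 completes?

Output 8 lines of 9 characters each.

Answer: BBBBWBGBB
BBBBBBBBB
BBBBBBBBB
BBBBBBYYB
BKBBBBYYB
BBBBBBYYB
BBBBBBYYB
BBBBBBBBB

Derivation:
After op 1 paint(0,4,W):
BBBBWBGBB
BBBBBBBBB
BBBBBBBBB
BBBBBBYYB
BKBBBBYYB
BBBBBBYYB
BBBBBBYYB
BBBBBBBBB
After op 2 fill(3,2,B) [0 cells changed]:
BBBBWBGBB
BBBBBBBBB
BBBBBBBBB
BBBBBBYYB
BKBBBBYYB
BBBBBBYYB
BBBBBBYYB
BBBBBBBBB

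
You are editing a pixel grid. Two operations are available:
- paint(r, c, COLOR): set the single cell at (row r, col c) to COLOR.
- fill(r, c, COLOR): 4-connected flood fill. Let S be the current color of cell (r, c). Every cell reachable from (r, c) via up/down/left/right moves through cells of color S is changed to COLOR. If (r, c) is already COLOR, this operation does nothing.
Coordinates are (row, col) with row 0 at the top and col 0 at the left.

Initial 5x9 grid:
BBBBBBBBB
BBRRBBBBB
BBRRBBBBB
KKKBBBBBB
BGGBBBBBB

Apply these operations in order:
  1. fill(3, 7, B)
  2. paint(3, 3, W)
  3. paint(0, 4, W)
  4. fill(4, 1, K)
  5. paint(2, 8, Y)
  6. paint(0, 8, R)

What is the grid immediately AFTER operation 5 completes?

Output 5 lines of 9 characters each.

After op 1 fill(3,7,B) [0 cells changed]:
BBBBBBBBB
BBRRBBBBB
BBRRBBBBB
KKKBBBBBB
BGGBBBBBB
After op 2 paint(3,3,W):
BBBBBBBBB
BBRRBBBBB
BBRRBBBBB
KKKWBBBBB
BGGBBBBBB
After op 3 paint(0,4,W):
BBBBWBBBB
BBRRBBBBB
BBRRBBBBB
KKKWBBBBB
BGGBBBBBB
After op 4 fill(4,1,K) [2 cells changed]:
BBBBWBBBB
BBRRBBBBB
BBRRBBBBB
KKKWBBBBB
BKKBBBBBB
After op 5 paint(2,8,Y):
BBBBWBBBB
BBRRBBBBB
BBRRBBBBY
KKKWBBBBB
BKKBBBBBB

Answer: BBBBWBBBB
BBRRBBBBB
BBRRBBBBY
KKKWBBBBB
BKKBBBBBB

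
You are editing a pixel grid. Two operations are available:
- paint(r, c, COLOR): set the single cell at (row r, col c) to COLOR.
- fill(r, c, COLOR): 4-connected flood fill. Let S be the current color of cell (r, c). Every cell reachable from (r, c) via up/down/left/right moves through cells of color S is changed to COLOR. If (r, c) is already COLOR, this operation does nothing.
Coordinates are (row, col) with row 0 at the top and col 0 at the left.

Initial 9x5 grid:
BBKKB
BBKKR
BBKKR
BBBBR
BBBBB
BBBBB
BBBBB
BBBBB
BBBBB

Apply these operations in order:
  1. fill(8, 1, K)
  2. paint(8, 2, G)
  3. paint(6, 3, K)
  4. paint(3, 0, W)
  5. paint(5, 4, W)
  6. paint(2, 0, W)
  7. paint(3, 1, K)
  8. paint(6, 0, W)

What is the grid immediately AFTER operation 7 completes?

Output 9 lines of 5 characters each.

Answer: KKKKB
KKKKR
WKKKR
WKKKR
KKKKK
KKKKW
KKKKK
KKKKK
KKGKK

Derivation:
After op 1 fill(8,1,K) [35 cells changed]:
KKKKB
KKKKR
KKKKR
KKKKR
KKKKK
KKKKK
KKKKK
KKKKK
KKKKK
After op 2 paint(8,2,G):
KKKKB
KKKKR
KKKKR
KKKKR
KKKKK
KKKKK
KKKKK
KKKKK
KKGKK
After op 3 paint(6,3,K):
KKKKB
KKKKR
KKKKR
KKKKR
KKKKK
KKKKK
KKKKK
KKKKK
KKGKK
After op 4 paint(3,0,W):
KKKKB
KKKKR
KKKKR
WKKKR
KKKKK
KKKKK
KKKKK
KKKKK
KKGKK
After op 5 paint(5,4,W):
KKKKB
KKKKR
KKKKR
WKKKR
KKKKK
KKKKW
KKKKK
KKKKK
KKGKK
After op 6 paint(2,0,W):
KKKKB
KKKKR
WKKKR
WKKKR
KKKKK
KKKKW
KKKKK
KKKKK
KKGKK
After op 7 paint(3,1,K):
KKKKB
KKKKR
WKKKR
WKKKR
KKKKK
KKKKW
KKKKK
KKKKK
KKGKK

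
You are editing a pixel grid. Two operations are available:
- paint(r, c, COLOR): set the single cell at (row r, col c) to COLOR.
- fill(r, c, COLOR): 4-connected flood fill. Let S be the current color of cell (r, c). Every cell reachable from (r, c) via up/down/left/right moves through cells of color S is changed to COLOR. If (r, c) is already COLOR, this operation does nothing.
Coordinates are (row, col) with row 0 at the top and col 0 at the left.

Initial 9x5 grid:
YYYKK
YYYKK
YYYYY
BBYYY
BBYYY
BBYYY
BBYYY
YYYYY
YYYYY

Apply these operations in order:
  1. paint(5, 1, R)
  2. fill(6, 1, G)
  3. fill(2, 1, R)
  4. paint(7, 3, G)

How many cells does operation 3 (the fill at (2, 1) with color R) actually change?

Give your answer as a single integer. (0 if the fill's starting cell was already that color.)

After op 1 paint(5,1,R):
YYYKK
YYYKK
YYYYY
BBYYY
BBYYY
BRYYY
BBYYY
YYYYY
YYYYY
After op 2 fill(6,1,G) [7 cells changed]:
YYYKK
YYYKK
YYYYY
GGYYY
GGYYY
GRYYY
GGYYY
YYYYY
YYYYY
After op 3 fill(2,1,R) [33 cells changed]:
RRRKK
RRRKK
RRRRR
GGRRR
GGRRR
GRRRR
GGRRR
RRRRR
RRRRR

Answer: 33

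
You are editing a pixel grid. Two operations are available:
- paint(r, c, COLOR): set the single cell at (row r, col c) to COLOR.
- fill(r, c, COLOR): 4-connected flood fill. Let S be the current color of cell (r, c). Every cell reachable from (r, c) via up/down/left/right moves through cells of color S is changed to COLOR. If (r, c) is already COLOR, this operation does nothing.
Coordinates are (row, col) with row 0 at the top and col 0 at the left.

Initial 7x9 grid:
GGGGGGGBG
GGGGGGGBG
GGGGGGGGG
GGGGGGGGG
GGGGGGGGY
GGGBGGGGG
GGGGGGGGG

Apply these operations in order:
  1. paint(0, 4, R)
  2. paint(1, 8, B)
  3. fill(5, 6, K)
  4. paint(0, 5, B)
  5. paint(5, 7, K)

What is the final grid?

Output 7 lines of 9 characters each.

After op 1 paint(0,4,R):
GGGGRGGBG
GGGGGGGBG
GGGGGGGGG
GGGGGGGGG
GGGGGGGGY
GGGBGGGGG
GGGGGGGGG
After op 2 paint(1,8,B):
GGGGRGGBG
GGGGGGGBB
GGGGGGGGG
GGGGGGGGG
GGGGGGGGY
GGGBGGGGG
GGGGGGGGG
After op 3 fill(5,6,K) [56 cells changed]:
KKKKRKKBG
KKKKKKKBB
KKKKKKKKK
KKKKKKKKK
KKKKKKKKY
KKKBKKKKK
KKKKKKKKK
After op 4 paint(0,5,B):
KKKKRBKBG
KKKKKKKBB
KKKKKKKKK
KKKKKKKKK
KKKKKKKKY
KKKBKKKKK
KKKKKKKKK
After op 5 paint(5,7,K):
KKKKRBKBG
KKKKKKKBB
KKKKKKKKK
KKKKKKKKK
KKKKKKKKY
KKKBKKKKK
KKKKKKKKK

Answer: KKKKRBKBG
KKKKKKKBB
KKKKKKKKK
KKKKKKKKK
KKKKKKKKY
KKKBKKKKK
KKKKKKKKK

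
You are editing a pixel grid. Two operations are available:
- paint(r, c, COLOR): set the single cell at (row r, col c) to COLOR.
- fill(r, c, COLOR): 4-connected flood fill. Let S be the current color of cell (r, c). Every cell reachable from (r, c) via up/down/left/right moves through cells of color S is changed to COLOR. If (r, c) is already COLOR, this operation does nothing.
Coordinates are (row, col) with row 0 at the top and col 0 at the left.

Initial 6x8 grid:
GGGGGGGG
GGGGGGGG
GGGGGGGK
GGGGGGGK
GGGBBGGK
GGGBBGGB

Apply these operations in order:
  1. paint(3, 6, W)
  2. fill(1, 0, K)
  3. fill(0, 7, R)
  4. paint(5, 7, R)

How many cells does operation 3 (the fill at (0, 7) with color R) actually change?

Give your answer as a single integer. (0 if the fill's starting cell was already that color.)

After op 1 paint(3,6,W):
GGGGGGGG
GGGGGGGG
GGGGGGGK
GGGGGGWK
GGGBBGGK
GGGBBGGB
After op 2 fill(1,0,K) [39 cells changed]:
KKKKKKKK
KKKKKKKK
KKKKKKKK
KKKKKKWK
KKKBBKKK
KKKBBKKB
After op 3 fill(0,7,R) [42 cells changed]:
RRRRRRRR
RRRRRRRR
RRRRRRRR
RRRRRRWR
RRRBBRRR
RRRBBRRB

Answer: 42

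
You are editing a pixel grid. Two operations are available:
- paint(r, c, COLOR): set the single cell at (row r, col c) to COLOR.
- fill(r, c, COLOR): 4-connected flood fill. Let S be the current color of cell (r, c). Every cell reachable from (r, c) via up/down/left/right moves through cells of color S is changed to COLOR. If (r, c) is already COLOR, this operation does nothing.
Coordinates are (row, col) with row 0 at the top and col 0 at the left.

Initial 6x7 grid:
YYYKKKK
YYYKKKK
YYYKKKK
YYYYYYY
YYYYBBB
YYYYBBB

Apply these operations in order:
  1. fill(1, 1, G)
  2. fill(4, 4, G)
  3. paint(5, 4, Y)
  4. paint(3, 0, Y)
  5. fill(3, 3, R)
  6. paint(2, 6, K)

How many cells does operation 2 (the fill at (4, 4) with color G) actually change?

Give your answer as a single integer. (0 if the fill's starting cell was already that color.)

Answer: 6

Derivation:
After op 1 fill(1,1,G) [24 cells changed]:
GGGKKKK
GGGKKKK
GGGKKKK
GGGGGGG
GGGGBBB
GGGGBBB
After op 2 fill(4,4,G) [6 cells changed]:
GGGKKKK
GGGKKKK
GGGKKKK
GGGGGGG
GGGGGGG
GGGGGGG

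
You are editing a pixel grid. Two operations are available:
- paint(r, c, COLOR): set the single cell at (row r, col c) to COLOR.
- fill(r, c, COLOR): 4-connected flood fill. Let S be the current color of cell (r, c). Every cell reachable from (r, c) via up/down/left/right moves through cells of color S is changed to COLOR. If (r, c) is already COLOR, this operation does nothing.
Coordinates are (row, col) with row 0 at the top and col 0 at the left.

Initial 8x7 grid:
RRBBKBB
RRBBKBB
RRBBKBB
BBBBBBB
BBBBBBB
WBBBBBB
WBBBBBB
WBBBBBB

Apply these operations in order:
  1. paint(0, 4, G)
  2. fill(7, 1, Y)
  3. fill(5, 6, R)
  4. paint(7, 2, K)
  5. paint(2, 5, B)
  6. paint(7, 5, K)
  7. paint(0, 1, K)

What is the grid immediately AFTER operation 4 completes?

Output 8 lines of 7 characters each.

After op 1 paint(0,4,G):
RRBBGBB
RRBBKBB
RRBBKBB
BBBBBBB
BBBBBBB
WBBBBBB
WBBBBBB
WBBBBBB
After op 2 fill(7,1,Y) [44 cells changed]:
RRYYGYY
RRYYKYY
RRYYKYY
YYYYYYY
YYYYYYY
WYYYYYY
WYYYYYY
WYYYYYY
After op 3 fill(5,6,R) [44 cells changed]:
RRRRGRR
RRRRKRR
RRRRKRR
RRRRRRR
RRRRRRR
WRRRRRR
WRRRRRR
WRRRRRR
After op 4 paint(7,2,K):
RRRRGRR
RRRRKRR
RRRRKRR
RRRRRRR
RRRRRRR
WRRRRRR
WRRRRRR
WRKRRRR

Answer: RRRRGRR
RRRRKRR
RRRRKRR
RRRRRRR
RRRRRRR
WRRRRRR
WRRRRRR
WRKRRRR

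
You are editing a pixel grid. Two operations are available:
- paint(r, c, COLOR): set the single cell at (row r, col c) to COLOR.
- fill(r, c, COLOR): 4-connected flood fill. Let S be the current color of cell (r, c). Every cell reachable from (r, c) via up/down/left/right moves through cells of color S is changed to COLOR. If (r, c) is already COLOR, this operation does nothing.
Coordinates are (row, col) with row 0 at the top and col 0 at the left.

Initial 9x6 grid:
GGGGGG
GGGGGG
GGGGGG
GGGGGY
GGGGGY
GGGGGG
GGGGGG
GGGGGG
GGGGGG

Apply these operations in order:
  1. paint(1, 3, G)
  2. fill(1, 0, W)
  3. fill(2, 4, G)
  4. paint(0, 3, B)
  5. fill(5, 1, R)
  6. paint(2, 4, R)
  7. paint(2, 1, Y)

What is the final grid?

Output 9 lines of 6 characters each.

After op 1 paint(1,3,G):
GGGGGG
GGGGGG
GGGGGG
GGGGGY
GGGGGY
GGGGGG
GGGGGG
GGGGGG
GGGGGG
After op 2 fill(1,0,W) [52 cells changed]:
WWWWWW
WWWWWW
WWWWWW
WWWWWY
WWWWWY
WWWWWW
WWWWWW
WWWWWW
WWWWWW
After op 3 fill(2,4,G) [52 cells changed]:
GGGGGG
GGGGGG
GGGGGG
GGGGGY
GGGGGY
GGGGGG
GGGGGG
GGGGGG
GGGGGG
After op 4 paint(0,3,B):
GGGBGG
GGGGGG
GGGGGG
GGGGGY
GGGGGY
GGGGGG
GGGGGG
GGGGGG
GGGGGG
After op 5 fill(5,1,R) [51 cells changed]:
RRRBRR
RRRRRR
RRRRRR
RRRRRY
RRRRRY
RRRRRR
RRRRRR
RRRRRR
RRRRRR
After op 6 paint(2,4,R):
RRRBRR
RRRRRR
RRRRRR
RRRRRY
RRRRRY
RRRRRR
RRRRRR
RRRRRR
RRRRRR
After op 7 paint(2,1,Y):
RRRBRR
RRRRRR
RYRRRR
RRRRRY
RRRRRY
RRRRRR
RRRRRR
RRRRRR
RRRRRR

Answer: RRRBRR
RRRRRR
RYRRRR
RRRRRY
RRRRRY
RRRRRR
RRRRRR
RRRRRR
RRRRRR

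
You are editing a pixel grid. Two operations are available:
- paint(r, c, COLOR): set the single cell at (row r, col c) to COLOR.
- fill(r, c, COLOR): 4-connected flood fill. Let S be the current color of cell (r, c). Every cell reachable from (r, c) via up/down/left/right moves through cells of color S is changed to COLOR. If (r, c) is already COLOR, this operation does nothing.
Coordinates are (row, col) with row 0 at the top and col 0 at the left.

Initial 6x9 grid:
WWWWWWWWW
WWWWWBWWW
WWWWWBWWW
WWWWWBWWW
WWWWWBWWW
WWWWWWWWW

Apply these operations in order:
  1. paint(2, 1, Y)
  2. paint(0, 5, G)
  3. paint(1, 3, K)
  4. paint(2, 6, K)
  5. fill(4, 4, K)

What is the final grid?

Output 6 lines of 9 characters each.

After op 1 paint(2,1,Y):
WWWWWWWWW
WWWWWBWWW
WYWWWBWWW
WWWWWBWWW
WWWWWBWWW
WWWWWWWWW
After op 2 paint(0,5,G):
WWWWWGWWW
WWWWWBWWW
WYWWWBWWW
WWWWWBWWW
WWWWWBWWW
WWWWWWWWW
After op 3 paint(1,3,K):
WWWWWGWWW
WWWKWBWWW
WYWWWBWWW
WWWWWBWWW
WWWWWBWWW
WWWWWWWWW
After op 4 paint(2,6,K):
WWWWWGWWW
WWWKWBWWW
WYWWWBKWW
WWWWWBWWW
WWWWWBWWW
WWWWWWWWW
After op 5 fill(4,4,K) [46 cells changed]:
KKKKKGKKK
KKKKKBKKK
KYKKKBKKK
KKKKKBKKK
KKKKKBKKK
KKKKKKKKK

Answer: KKKKKGKKK
KKKKKBKKK
KYKKKBKKK
KKKKKBKKK
KKKKKBKKK
KKKKKKKKK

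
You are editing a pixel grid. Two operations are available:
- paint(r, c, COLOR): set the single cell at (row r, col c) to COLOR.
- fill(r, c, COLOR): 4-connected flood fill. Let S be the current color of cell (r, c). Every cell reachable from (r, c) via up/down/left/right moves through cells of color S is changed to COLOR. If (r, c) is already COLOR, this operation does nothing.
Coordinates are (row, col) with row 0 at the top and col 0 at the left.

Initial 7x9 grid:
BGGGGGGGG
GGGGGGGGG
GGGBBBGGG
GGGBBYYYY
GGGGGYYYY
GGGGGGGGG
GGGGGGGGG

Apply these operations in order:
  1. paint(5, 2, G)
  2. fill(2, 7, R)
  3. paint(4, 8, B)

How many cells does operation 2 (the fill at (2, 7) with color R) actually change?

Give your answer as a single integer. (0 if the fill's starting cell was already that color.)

Answer: 49

Derivation:
After op 1 paint(5,2,G):
BGGGGGGGG
GGGGGGGGG
GGGBBBGGG
GGGBBYYYY
GGGGGYYYY
GGGGGGGGG
GGGGGGGGG
After op 2 fill(2,7,R) [49 cells changed]:
BRRRRRRRR
RRRRRRRRR
RRRBBBRRR
RRRBBYYYY
RRRRRYYYY
RRRRRRRRR
RRRRRRRRR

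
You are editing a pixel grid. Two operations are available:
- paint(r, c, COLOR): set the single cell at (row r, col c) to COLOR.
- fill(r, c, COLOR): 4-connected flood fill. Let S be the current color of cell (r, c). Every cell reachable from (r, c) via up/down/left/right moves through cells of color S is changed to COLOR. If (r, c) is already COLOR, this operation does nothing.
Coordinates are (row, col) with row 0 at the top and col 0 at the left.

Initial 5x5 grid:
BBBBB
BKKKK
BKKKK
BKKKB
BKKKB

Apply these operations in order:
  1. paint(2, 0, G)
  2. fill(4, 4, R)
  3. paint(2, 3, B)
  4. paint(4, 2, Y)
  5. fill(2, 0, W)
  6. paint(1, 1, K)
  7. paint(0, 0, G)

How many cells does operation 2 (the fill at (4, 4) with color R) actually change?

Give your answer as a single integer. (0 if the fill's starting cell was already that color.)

After op 1 paint(2,0,G):
BBBBB
BKKKK
GKKKK
BKKKB
BKKKB
After op 2 fill(4,4,R) [2 cells changed]:
BBBBB
BKKKK
GKKKK
BKKKR
BKKKR

Answer: 2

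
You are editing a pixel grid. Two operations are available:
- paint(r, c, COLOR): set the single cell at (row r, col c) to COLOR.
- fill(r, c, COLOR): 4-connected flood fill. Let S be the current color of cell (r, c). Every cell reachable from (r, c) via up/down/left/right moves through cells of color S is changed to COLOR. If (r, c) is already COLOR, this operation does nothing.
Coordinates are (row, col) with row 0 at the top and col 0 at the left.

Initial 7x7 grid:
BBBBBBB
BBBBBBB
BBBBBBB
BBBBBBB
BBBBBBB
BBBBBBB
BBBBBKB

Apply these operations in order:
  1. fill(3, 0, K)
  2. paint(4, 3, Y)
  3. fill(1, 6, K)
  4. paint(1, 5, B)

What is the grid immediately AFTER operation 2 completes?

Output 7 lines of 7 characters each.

After op 1 fill(3,0,K) [48 cells changed]:
KKKKKKK
KKKKKKK
KKKKKKK
KKKKKKK
KKKKKKK
KKKKKKK
KKKKKKK
After op 2 paint(4,3,Y):
KKKKKKK
KKKKKKK
KKKKKKK
KKKKKKK
KKKYKKK
KKKKKKK
KKKKKKK

Answer: KKKKKKK
KKKKKKK
KKKKKKK
KKKKKKK
KKKYKKK
KKKKKKK
KKKKKKK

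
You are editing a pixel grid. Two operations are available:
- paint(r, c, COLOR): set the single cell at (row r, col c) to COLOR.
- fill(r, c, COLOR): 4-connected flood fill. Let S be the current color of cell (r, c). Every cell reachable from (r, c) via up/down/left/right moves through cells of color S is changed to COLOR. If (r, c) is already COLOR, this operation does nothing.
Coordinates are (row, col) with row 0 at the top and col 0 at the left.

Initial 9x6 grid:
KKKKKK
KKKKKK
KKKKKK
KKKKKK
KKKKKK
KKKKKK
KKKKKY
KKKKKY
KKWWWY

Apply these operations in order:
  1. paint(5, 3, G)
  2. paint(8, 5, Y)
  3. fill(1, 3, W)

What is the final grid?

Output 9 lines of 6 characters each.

After op 1 paint(5,3,G):
KKKKKK
KKKKKK
KKKKKK
KKKKKK
KKKKKK
KKKGKK
KKKKKY
KKKKKY
KKWWWY
After op 2 paint(8,5,Y):
KKKKKK
KKKKKK
KKKKKK
KKKKKK
KKKKKK
KKKGKK
KKKKKY
KKKKKY
KKWWWY
After op 3 fill(1,3,W) [47 cells changed]:
WWWWWW
WWWWWW
WWWWWW
WWWWWW
WWWWWW
WWWGWW
WWWWWY
WWWWWY
WWWWWY

Answer: WWWWWW
WWWWWW
WWWWWW
WWWWWW
WWWWWW
WWWGWW
WWWWWY
WWWWWY
WWWWWY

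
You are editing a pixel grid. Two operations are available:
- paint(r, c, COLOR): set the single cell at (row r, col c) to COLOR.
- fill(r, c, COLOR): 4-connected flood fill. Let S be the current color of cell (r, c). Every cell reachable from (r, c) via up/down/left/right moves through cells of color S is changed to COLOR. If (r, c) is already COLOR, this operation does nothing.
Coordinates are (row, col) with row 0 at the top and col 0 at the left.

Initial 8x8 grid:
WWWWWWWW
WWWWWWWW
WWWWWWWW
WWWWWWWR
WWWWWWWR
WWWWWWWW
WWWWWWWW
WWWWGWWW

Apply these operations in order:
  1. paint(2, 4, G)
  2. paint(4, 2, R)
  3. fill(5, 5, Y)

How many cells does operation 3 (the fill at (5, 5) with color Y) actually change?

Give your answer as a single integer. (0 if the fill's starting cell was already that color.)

Answer: 59

Derivation:
After op 1 paint(2,4,G):
WWWWWWWW
WWWWWWWW
WWWWGWWW
WWWWWWWR
WWWWWWWR
WWWWWWWW
WWWWWWWW
WWWWGWWW
After op 2 paint(4,2,R):
WWWWWWWW
WWWWWWWW
WWWWGWWW
WWWWWWWR
WWRWWWWR
WWWWWWWW
WWWWWWWW
WWWWGWWW
After op 3 fill(5,5,Y) [59 cells changed]:
YYYYYYYY
YYYYYYYY
YYYYGYYY
YYYYYYYR
YYRYYYYR
YYYYYYYY
YYYYYYYY
YYYYGYYY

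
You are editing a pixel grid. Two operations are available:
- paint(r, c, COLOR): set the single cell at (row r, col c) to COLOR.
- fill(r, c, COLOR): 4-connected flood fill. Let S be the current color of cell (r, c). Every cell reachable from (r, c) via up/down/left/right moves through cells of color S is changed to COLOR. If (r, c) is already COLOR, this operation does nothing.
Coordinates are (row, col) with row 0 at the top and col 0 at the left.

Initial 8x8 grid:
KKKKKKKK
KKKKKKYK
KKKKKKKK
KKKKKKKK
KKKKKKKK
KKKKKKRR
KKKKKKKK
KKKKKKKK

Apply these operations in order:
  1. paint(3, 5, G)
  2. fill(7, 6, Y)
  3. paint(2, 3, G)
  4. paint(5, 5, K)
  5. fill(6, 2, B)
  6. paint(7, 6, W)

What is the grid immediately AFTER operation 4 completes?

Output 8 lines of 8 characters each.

Answer: YYYYYYYY
YYYYYYYY
YYYGYYYY
YYYYYGYY
YYYYYYYY
YYYYYKRR
YYYYYYYY
YYYYYYYY

Derivation:
After op 1 paint(3,5,G):
KKKKKKKK
KKKKKKYK
KKKKKKKK
KKKKKGKK
KKKKKKKK
KKKKKKRR
KKKKKKKK
KKKKKKKK
After op 2 fill(7,6,Y) [60 cells changed]:
YYYYYYYY
YYYYYYYY
YYYYYYYY
YYYYYGYY
YYYYYYYY
YYYYYYRR
YYYYYYYY
YYYYYYYY
After op 3 paint(2,3,G):
YYYYYYYY
YYYYYYYY
YYYGYYYY
YYYYYGYY
YYYYYYYY
YYYYYYRR
YYYYYYYY
YYYYYYYY
After op 4 paint(5,5,K):
YYYYYYYY
YYYYYYYY
YYYGYYYY
YYYYYGYY
YYYYYYYY
YYYYYKRR
YYYYYYYY
YYYYYYYY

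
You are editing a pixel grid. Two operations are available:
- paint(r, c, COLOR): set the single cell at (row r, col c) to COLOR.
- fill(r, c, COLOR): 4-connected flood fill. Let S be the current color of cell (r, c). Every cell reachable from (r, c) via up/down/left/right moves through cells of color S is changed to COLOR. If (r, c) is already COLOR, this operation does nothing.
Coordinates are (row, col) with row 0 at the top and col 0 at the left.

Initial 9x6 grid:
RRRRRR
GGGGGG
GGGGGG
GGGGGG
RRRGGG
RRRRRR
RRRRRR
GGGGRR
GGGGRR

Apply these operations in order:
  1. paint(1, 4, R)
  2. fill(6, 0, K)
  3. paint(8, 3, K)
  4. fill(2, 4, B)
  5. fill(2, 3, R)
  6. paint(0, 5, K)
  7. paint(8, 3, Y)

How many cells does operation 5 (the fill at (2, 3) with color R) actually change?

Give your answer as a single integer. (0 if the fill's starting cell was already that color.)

Answer: 20

Derivation:
After op 1 paint(1,4,R):
RRRRRR
GGGGRG
GGGGGG
GGGGGG
RRRGGG
RRRRRR
RRRRRR
GGGGRR
GGGGRR
After op 2 fill(6,0,K) [19 cells changed]:
RRRRRR
GGGGRG
GGGGGG
GGGGGG
KKKGGG
KKKKKK
KKKKKK
GGGGKK
GGGGKK
After op 3 paint(8,3,K):
RRRRRR
GGGGRG
GGGGGG
GGGGGG
KKKGGG
KKKKKK
KKKKKK
GGGGKK
GGGKKK
After op 4 fill(2,4,B) [20 cells changed]:
RRRRRR
BBBBRB
BBBBBB
BBBBBB
KKKBBB
KKKKKK
KKKKKK
GGGGKK
GGGKKK
After op 5 fill(2,3,R) [20 cells changed]:
RRRRRR
RRRRRR
RRRRRR
RRRRRR
KKKRRR
KKKKKK
KKKKKK
GGGGKK
GGGKKK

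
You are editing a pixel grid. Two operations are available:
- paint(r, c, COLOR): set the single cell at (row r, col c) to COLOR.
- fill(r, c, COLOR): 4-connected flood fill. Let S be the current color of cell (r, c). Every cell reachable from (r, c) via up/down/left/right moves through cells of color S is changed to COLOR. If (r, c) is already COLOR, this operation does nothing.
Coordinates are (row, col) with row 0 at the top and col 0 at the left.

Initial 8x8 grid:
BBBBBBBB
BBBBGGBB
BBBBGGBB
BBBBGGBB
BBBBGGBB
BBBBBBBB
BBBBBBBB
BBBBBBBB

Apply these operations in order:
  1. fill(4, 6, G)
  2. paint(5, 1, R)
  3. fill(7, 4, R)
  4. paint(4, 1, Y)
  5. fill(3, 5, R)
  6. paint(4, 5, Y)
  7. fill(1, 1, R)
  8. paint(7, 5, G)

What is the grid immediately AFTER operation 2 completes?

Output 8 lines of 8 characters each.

After op 1 fill(4,6,G) [56 cells changed]:
GGGGGGGG
GGGGGGGG
GGGGGGGG
GGGGGGGG
GGGGGGGG
GGGGGGGG
GGGGGGGG
GGGGGGGG
After op 2 paint(5,1,R):
GGGGGGGG
GGGGGGGG
GGGGGGGG
GGGGGGGG
GGGGGGGG
GRGGGGGG
GGGGGGGG
GGGGGGGG

Answer: GGGGGGGG
GGGGGGGG
GGGGGGGG
GGGGGGGG
GGGGGGGG
GRGGGGGG
GGGGGGGG
GGGGGGGG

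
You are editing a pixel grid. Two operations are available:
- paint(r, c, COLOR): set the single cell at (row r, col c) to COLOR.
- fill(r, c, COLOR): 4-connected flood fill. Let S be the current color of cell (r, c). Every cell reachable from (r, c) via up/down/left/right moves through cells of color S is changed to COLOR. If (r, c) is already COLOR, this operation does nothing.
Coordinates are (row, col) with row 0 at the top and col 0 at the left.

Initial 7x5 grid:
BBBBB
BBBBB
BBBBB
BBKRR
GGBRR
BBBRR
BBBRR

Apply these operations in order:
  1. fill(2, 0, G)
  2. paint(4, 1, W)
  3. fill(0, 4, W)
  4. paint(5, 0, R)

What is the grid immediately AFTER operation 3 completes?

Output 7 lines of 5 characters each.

After op 1 fill(2,0,G) [17 cells changed]:
GGGGG
GGGGG
GGGGG
GGKRR
GGBRR
BBBRR
BBBRR
After op 2 paint(4,1,W):
GGGGG
GGGGG
GGGGG
GGKRR
GWBRR
BBBRR
BBBRR
After op 3 fill(0,4,W) [18 cells changed]:
WWWWW
WWWWW
WWWWW
WWKRR
WWBRR
BBBRR
BBBRR

Answer: WWWWW
WWWWW
WWWWW
WWKRR
WWBRR
BBBRR
BBBRR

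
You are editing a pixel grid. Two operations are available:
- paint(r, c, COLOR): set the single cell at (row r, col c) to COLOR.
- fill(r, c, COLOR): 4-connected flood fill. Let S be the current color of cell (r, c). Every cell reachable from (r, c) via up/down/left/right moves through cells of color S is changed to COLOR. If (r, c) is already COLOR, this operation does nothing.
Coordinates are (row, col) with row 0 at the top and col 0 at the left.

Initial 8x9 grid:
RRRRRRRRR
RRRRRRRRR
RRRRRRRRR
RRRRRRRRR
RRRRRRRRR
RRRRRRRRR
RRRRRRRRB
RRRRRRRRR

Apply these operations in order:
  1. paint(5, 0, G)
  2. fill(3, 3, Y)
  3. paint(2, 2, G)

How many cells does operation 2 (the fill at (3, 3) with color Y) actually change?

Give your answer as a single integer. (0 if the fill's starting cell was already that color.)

After op 1 paint(5,0,G):
RRRRRRRRR
RRRRRRRRR
RRRRRRRRR
RRRRRRRRR
RRRRRRRRR
GRRRRRRRR
RRRRRRRRB
RRRRRRRRR
After op 2 fill(3,3,Y) [70 cells changed]:
YYYYYYYYY
YYYYYYYYY
YYYYYYYYY
YYYYYYYYY
YYYYYYYYY
GYYYYYYYY
YYYYYYYYB
YYYYYYYYY

Answer: 70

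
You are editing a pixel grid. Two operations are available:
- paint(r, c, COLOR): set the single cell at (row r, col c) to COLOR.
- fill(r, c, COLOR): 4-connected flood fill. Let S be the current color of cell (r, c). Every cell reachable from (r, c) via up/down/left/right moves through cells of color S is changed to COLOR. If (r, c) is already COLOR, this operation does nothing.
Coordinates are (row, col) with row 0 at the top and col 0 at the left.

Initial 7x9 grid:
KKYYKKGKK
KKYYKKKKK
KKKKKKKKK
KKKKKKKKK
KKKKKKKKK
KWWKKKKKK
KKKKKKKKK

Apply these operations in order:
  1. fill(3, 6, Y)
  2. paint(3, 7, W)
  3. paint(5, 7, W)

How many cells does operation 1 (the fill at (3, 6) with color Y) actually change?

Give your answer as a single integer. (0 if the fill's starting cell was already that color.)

Answer: 56

Derivation:
After op 1 fill(3,6,Y) [56 cells changed]:
YYYYYYGYY
YYYYYYYYY
YYYYYYYYY
YYYYYYYYY
YYYYYYYYY
YWWYYYYYY
YYYYYYYYY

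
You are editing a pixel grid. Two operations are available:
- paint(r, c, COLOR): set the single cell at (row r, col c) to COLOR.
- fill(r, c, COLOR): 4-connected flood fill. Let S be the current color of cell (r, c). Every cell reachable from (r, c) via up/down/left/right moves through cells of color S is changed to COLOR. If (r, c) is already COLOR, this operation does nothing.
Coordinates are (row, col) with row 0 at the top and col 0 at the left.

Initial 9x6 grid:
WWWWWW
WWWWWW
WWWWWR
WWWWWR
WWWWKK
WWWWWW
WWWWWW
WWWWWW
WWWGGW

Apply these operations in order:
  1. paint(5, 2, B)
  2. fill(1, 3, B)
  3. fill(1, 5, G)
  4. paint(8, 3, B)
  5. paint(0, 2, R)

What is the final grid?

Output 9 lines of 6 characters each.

Answer: GGRGGG
GGGGGG
GGGGGR
GGGGGR
GGGGKK
GGGGGG
GGGGGG
GGGGGG
GGGBGG

Derivation:
After op 1 paint(5,2,B):
WWWWWW
WWWWWW
WWWWWR
WWWWWR
WWWWKK
WWBWWW
WWWWWW
WWWWWW
WWWGGW
After op 2 fill(1,3,B) [47 cells changed]:
BBBBBB
BBBBBB
BBBBBR
BBBBBR
BBBBKK
BBBBBB
BBBBBB
BBBBBB
BBBGGB
After op 3 fill(1,5,G) [48 cells changed]:
GGGGGG
GGGGGG
GGGGGR
GGGGGR
GGGGKK
GGGGGG
GGGGGG
GGGGGG
GGGGGG
After op 4 paint(8,3,B):
GGGGGG
GGGGGG
GGGGGR
GGGGGR
GGGGKK
GGGGGG
GGGGGG
GGGGGG
GGGBGG
After op 5 paint(0,2,R):
GGRGGG
GGGGGG
GGGGGR
GGGGGR
GGGGKK
GGGGGG
GGGGGG
GGGGGG
GGGBGG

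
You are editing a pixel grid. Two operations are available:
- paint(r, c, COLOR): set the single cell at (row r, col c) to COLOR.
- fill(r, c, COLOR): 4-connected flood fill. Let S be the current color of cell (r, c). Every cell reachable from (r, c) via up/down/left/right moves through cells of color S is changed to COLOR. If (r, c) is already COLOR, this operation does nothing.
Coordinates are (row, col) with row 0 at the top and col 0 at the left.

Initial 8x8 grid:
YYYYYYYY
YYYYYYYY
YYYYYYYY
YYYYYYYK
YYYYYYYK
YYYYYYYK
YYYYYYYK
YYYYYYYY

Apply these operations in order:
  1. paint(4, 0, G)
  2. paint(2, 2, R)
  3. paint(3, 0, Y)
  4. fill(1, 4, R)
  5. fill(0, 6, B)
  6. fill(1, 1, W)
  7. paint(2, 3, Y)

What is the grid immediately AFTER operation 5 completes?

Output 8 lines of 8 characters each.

Answer: BBBBBBBB
BBBBBBBB
BBBBBBBB
BBBBBBBK
GBBBBBBK
BBBBBBBK
BBBBBBBK
BBBBBBBB

Derivation:
After op 1 paint(4,0,G):
YYYYYYYY
YYYYYYYY
YYYYYYYY
YYYYYYYK
GYYYYYYK
YYYYYYYK
YYYYYYYK
YYYYYYYY
After op 2 paint(2,2,R):
YYYYYYYY
YYYYYYYY
YYRYYYYY
YYYYYYYK
GYYYYYYK
YYYYYYYK
YYYYYYYK
YYYYYYYY
After op 3 paint(3,0,Y):
YYYYYYYY
YYYYYYYY
YYRYYYYY
YYYYYYYK
GYYYYYYK
YYYYYYYK
YYYYYYYK
YYYYYYYY
After op 4 fill(1,4,R) [58 cells changed]:
RRRRRRRR
RRRRRRRR
RRRRRRRR
RRRRRRRK
GRRRRRRK
RRRRRRRK
RRRRRRRK
RRRRRRRR
After op 5 fill(0,6,B) [59 cells changed]:
BBBBBBBB
BBBBBBBB
BBBBBBBB
BBBBBBBK
GBBBBBBK
BBBBBBBK
BBBBBBBK
BBBBBBBB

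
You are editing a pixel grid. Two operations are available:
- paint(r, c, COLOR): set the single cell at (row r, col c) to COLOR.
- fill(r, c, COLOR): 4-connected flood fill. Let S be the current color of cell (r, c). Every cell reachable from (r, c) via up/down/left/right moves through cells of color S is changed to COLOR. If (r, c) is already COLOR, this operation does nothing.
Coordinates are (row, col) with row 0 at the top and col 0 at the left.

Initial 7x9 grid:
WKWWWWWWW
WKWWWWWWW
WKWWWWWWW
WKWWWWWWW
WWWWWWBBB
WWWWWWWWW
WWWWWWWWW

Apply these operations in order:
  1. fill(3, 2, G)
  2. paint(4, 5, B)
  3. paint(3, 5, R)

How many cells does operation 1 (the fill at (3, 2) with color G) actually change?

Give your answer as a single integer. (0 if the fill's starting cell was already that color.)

Answer: 56

Derivation:
After op 1 fill(3,2,G) [56 cells changed]:
GKGGGGGGG
GKGGGGGGG
GKGGGGGGG
GKGGGGGGG
GGGGGGBBB
GGGGGGGGG
GGGGGGGGG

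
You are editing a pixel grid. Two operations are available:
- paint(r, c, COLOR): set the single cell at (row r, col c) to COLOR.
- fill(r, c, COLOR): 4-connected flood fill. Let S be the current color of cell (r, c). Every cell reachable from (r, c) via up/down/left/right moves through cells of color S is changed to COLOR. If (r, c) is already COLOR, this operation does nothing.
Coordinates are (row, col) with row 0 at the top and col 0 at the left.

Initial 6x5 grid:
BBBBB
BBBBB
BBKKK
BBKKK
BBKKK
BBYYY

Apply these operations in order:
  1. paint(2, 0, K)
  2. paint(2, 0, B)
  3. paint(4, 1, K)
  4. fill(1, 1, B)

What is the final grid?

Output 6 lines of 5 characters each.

After op 1 paint(2,0,K):
BBBBB
BBBBB
KBKKK
BBKKK
BBKKK
BBYYY
After op 2 paint(2,0,B):
BBBBB
BBBBB
BBKKK
BBKKK
BBKKK
BBYYY
After op 3 paint(4,1,K):
BBBBB
BBBBB
BBKKK
BBKKK
BKKKK
BBYYY
After op 4 fill(1,1,B) [0 cells changed]:
BBBBB
BBBBB
BBKKK
BBKKK
BKKKK
BBYYY

Answer: BBBBB
BBBBB
BBKKK
BBKKK
BKKKK
BBYYY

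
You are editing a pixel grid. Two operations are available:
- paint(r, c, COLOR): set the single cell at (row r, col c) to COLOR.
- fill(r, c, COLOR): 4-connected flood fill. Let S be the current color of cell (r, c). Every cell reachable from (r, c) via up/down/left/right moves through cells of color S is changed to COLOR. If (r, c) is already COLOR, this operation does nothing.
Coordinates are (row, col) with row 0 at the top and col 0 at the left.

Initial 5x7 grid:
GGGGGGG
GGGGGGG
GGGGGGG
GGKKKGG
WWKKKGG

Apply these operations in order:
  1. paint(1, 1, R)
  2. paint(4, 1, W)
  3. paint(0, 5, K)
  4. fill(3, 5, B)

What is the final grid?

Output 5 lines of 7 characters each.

Answer: BBBBBKB
BRBBBBB
BBBBBBB
BBKKKBB
WWKKKBB

Derivation:
After op 1 paint(1,1,R):
GGGGGGG
GRGGGGG
GGGGGGG
GGKKKGG
WWKKKGG
After op 2 paint(4,1,W):
GGGGGGG
GRGGGGG
GGGGGGG
GGKKKGG
WWKKKGG
After op 3 paint(0,5,K):
GGGGGKG
GRGGGGG
GGGGGGG
GGKKKGG
WWKKKGG
After op 4 fill(3,5,B) [25 cells changed]:
BBBBBKB
BRBBBBB
BBBBBBB
BBKKKBB
WWKKKBB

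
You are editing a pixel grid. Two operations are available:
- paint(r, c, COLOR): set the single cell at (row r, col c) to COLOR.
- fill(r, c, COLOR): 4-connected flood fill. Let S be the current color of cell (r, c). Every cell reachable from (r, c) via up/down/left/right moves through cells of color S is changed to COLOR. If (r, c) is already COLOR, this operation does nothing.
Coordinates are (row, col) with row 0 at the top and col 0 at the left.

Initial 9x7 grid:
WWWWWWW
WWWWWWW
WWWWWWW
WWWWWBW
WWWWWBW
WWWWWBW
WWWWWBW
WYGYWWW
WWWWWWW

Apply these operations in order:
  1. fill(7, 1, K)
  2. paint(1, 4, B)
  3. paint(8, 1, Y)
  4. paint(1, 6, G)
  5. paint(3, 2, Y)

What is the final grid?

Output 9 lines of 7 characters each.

After op 1 fill(7,1,K) [1 cells changed]:
WWWWWWW
WWWWWWW
WWWWWWW
WWWWWBW
WWWWWBW
WWWWWBW
WWWWWBW
WKGYWWW
WWWWWWW
After op 2 paint(1,4,B):
WWWWWWW
WWWWBWW
WWWWWWW
WWWWWBW
WWWWWBW
WWWWWBW
WWWWWBW
WKGYWWW
WWWWWWW
After op 3 paint(8,1,Y):
WWWWWWW
WWWWBWW
WWWWWWW
WWWWWBW
WWWWWBW
WWWWWBW
WWWWWBW
WKGYWWW
WYWWWWW
After op 4 paint(1,6,G):
WWWWWWW
WWWWBWG
WWWWWWW
WWWWWBW
WWWWWBW
WWWWWBW
WWWWWBW
WKGYWWW
WYWWWWW
After op 5 paint(3,2,Y):
WWWWWWW
WWWWBWG
WWWWWWW
WWYWWBW
WWWWWBW
WWWWWBW
WWWWWBW
WKGYWWW
WYWWWWW

Answer: WWWWWWW
WWWWBWG
WWWWWWW
WWYWWBW
WWWWWBW
WWWWWBW
WWWWWBW
WKGYWWW
WYWWWWW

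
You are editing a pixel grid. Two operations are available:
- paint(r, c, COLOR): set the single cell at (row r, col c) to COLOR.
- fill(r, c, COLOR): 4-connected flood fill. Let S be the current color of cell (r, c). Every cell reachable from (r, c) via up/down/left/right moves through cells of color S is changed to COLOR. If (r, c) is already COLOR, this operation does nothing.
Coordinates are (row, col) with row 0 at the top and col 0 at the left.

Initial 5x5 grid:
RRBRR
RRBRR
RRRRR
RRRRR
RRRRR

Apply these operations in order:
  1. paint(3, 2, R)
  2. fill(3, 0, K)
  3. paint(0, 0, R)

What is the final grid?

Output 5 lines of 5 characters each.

After op 1 paint(3,2,R):
RRBRR
RRBRR
RRRRR
RRRRR
RRRRR
After op 2 fill(3,0,K) [23 cells changed]:
KKBKK
KKBKK
KKKKK
KKKKK
KKKKK
After op 3 paint(0,0,R):
RKBKK
KKBKK
KKKKK
KKKKK
KKKKK

Answer: RKBKK
KKBKK
KKKKK
KKKKK
KKKKK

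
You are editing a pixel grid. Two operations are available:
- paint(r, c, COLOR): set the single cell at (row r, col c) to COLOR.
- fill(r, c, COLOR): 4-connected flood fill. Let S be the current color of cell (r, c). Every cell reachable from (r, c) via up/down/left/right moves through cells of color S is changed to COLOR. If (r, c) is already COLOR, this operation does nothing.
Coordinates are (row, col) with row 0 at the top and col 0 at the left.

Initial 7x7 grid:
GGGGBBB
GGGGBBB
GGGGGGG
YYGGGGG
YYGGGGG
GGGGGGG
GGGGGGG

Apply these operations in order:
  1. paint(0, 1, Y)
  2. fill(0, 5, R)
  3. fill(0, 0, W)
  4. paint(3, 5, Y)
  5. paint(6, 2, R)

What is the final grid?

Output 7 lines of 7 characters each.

Answer: WYWWRRR
WWWWRRR
WWWWWWW
YYWWWYW
YYWWWWW
WWWWWWW
WWRWWWW

Derivation:
After op 1 paint(0,1,Y):
GYGGBBB
GGGGBBB
GGGGGGG
YYGGGGG
YYGGGGG
GGGGGGG
GGGGGGG
After op 2 fill(0,5,R) [6 cells changed]:
GYGGRRR
GGGGRRR
GGGGGGG
YYGGGGG
YYGGGGG
GGGGGGG
GGGGGGG
After op 3 fill(0,0,W) [38 cells changed]:
WYWWRRR
WWWWRRR
WWWWWWW
YYWWWWW
YYWWWWW
WWWWWWW
WWWWWWW
After op 4 paint(3,5,Y):
WYWWRRR
WWWWRRR
WWWWWWW
YYWWWYW
YYWWWWW
WWWWWWW
WWWWWWW
After op 5 paint(6,2,R):
WYWWRRR
WWWWRRR
WWWWWWW
YYWWWYW
YYWWWWW
WWWWWWW
WWRWWWW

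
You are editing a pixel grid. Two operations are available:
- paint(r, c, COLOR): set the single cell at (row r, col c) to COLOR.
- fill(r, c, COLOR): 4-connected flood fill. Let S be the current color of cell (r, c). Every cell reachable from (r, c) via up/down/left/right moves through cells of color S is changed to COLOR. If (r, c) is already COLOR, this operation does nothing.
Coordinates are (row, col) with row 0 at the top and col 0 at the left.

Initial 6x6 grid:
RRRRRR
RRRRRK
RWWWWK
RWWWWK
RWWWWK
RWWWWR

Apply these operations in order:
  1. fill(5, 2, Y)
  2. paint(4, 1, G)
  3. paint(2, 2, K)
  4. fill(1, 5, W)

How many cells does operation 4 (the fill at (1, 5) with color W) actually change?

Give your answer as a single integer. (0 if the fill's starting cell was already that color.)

After op 1 fill(5,2,Y) [16 cells changed]:
RRRRRR
RRRRRK
RYYYYK
RYYYYK
RYYYYK
RYYYYR
After op 2 paint(4,1,G):
RRRRRR
RRRRRK
RYYYYK
RYYYYK
RGYYYK
RYYYYR
After op 3 paint(2,2,K):
RRRRRR
RRRRRK
RYKYYK
RYYYYK
RGYYYK
RYYYYR
After op 4 fill(1,5,W) [4 cells changed]:
RRRRRR
RRRRRW
RYKYYW
RYYYYW
RGYYYW
RYYYYR

Answer: 4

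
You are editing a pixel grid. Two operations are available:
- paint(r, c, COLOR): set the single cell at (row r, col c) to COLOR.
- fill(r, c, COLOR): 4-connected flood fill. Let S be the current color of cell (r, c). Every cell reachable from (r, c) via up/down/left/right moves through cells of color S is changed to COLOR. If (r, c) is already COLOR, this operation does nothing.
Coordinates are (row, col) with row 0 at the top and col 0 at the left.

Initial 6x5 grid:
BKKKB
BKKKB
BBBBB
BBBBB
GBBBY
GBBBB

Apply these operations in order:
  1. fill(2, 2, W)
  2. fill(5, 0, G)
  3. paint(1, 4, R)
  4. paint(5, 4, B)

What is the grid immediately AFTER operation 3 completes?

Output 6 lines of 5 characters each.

Answer: WKKKW
WKKKR
WWWWW
WWWWW
GWWWY
GWWWW

Derivation:
After op 1 fill(2,2,W) [21 cells changed]:
WKKKW
WKKKW
WWWWW
WWWWW
GWWWY
GWWWW
After op 2 fill(5,0,G) [0 cells changed]:
WKKKW
WKKKW
WWWWW
WWWWW
GWWWY
GWWWW
After op 3 paint(1,4,R):
WKKKW
WKKKR
WWWWW
WWWWW
GWWWY
GWWWW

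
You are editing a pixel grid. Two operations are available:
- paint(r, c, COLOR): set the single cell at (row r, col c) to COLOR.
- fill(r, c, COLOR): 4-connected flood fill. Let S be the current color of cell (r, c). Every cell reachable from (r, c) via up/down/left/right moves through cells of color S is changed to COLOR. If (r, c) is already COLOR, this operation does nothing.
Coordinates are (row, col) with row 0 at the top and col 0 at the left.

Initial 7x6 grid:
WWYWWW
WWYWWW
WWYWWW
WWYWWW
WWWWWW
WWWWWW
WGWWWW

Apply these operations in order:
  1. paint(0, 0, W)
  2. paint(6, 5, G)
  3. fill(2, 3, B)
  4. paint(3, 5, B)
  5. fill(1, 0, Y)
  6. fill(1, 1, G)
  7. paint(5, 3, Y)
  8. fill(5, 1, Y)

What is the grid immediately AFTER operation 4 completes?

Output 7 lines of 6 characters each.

Answer: BBYBBB
BBYBBB
BBYBBB
BBYBBB
BBBBBB
BBBBBB
BGBBBG

Derivation:
After op 1 paint(0,0,W):
WWYWWW
WWYWWW
WWYWWW
WWYWWW
WWWWWW
WWWWWW
WGWWWW
After op 2 paint(6,5,G):
WWYWWW
WWYWWW
WWYWWW
WWYWWW
WWWWWW
WWWWWW
WGWWWG
After op 3 fill(2,3,B) [36 cells changed]:
BBYBBB
BBYBBB
BBYBBB
BBYBBB
BBBBBB
BBBBBB
BGBBBG
After op 4 paint(3,5,B):
BBYBBB
BBYBBB
BBYBBB
BBYBBB
BBBBBB
BBBBBB
BGBBBG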